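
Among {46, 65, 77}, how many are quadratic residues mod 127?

(46/127) = -1 → non-residue.
(65/127) = -1 → non-residue.
(77/127) = -1 → non-residue.
Total quadratic residues among the 3: 0.

0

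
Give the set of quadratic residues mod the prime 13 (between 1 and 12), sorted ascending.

Square k = 1,…,6 (k and 13−k give the same square):
1²=1, 2²=4, 3²=9, 4²≡3, 5²≡12, 6²≡10 (mod 13).
So the quadratic residues mod 13 are {1, 3, 4, 9, 10, 12}.

1,3,4,9,10,12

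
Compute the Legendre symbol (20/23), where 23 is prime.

Pull out 2^2: since 23 ≡ 7 (mod 8), (2/23) = +1, so (2/23)^2 = +1.
Reciprocity: 5 ≡ 1 and 23 ≡ 3 (mod 4), so (5/23) = +(23/5).
Reduce top mod 5: now compute (3/5).
Reciprocity: 3 ≡ 3 and 5 ≡ 1 (mod 4), so (3/5) = +(5/3).
Reduce top mod 3: now compute (2/3).
Pull out 2: since 3 ≡ 3 (mod 8), (2/3) = -1.
Reached (1/3) = 1. Collecting the sign flips along the way, the symbol is -1.

-1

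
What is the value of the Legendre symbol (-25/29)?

1

First reduce: -25 ≡ 4 (mod 29).
Pull out 2^2: since 29 ≡ 5 (mod 8), (2/29) = -1, so (2/29)^2 = +1.
Reached (1/29) = 1. Collecting the sign flips along the way, the symbol is +1.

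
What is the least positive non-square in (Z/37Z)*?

2

(2/37) = −1, so 2 is the smallest positive non-residue mod 37.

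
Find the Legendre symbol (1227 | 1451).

-1

Reciprocity: 1227 ≡ 3 and 1451 ≡ 3 (mod 4), so (1227/1451) = −(1451/1227).
Reduce top mod 1227: now compute (224/1227).
Pull out 2^5: since 1227 ≡ 3 (mod 8), (2/1227) = -1, so (2/1227)^5 = -1.
Reciprocity: 7 ≡ 3 and 1227 ≡ 3 (mod 4), so (7/1227) = −(1227/7).
Reduce top mod 7: now compute (2/7).
Pull out 2: since 7 ≡ 7 (mod 8), (2/7) = +1.
Reached (1/7) = 1. Collecting the sign flips along the way, the symbol is -1.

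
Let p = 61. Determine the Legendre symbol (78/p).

-1

Euler's criterion: (78/61) ≡ 17^30 (mod 61).
17^2 ≡ 45 (mod 61)
17^4 ≡ 12 (mod 61)
17^8 ≡ 22 (mod 61)
17^16 ≡ 57 (mod 61)
17^30 = 17^(16+8+4+2) ≡ 60 (mod 61).
Result is 60 ≡ −1, so (78/61) = −1.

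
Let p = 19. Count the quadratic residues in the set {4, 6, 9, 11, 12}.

(4/19) = +1 → QR.
(6/19) = +1 → QR.
(9/19) = +1 → QR.
(11/19) = +1 → QR.
(12/19) = -1 → non-residue.
Total quadratic residues among the 5: 4.

4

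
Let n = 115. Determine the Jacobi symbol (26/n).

Pull out 2: since 115 ≡ 3 (mod 8), (2/115) = -1.
Reciprocity: 13 ≡ 1 and 115 ≡ 3 (mod 4), so (13/115) = +(115/13).
Reduce top mod 13: now compute (11/13).
Reciprocity: 11 ≡ 3 and 13 ≡ 1 (mod 4), so (11/13) = +(13/11).
Reduce top mod 11: now compute (2/11).
Pull out 2: since 11 ≡ 3 (mod 8), (2/11) = -1.
Reached (1/11) = 1. Collecting the sign flips along the way, the symbol is +1.

1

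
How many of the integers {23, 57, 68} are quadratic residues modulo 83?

2

(23/83) = +1 → QR.
(57/83) = -1 → non-residue.
(68/83) = +1 → QR.
Total quadratic residues among the 3: 2.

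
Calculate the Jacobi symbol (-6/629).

First reduce: -6 ≡ 623 (mod 629).
Reciprocity: 623 ≡ 3 and 629 ≡ 1 (mod 4), so (623/629) = +(629/623).
Reduce top mod 623: now compute (6/623).
Pull out 2: since 623 ≡ 7 (mod 8), (2/623) = +1.
Reciprocity: 3 ≡ 3 and 623 ≡ 3 (mod 4), so (3/623) = −(623/3).
Reduce top mod 3: now compute (2/3).
Pull out 2: since 3 ≡ 3 (mod 8), (2/3) = -1.
Reached (1/3) = 1. Collecting the sign flips along the way, the symbol is +1.

1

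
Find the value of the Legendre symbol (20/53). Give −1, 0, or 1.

Pull out 2^2: since 53 ≡ 5 (mod 8), (2/53) = -1, so (2/53)^2 = +1.
Reciprocity: 5 ≡ 1 and 53 ≡ 1 (mod 4), so (5/53) = +(53/5).
Reduce top mod 5: now compute (3/5).
Reciprocity: 3 ≡ 3 and 5 ≡ 1 (mod 4), so (3/5) = +(5/3).
Reduce top mod 3: now compute (2/3).
Pull out 2: since 3 ≡ 3 (mod 8), (2/3) = -1.
Reached (1/3) = 1. Collecting the sign flips along the way, the symbol is -1.

-1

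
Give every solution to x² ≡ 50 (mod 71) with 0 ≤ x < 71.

11, 60

Since 71 ≡ 3 (mod 4), a square root of 50 is 50^((71+1)/4) = 50^18 mod 71.
Repeated squaring: 50^2≡15, 50^4≡12, 50^8≡2, 50^16≡4 (mod 71).
50^18 = 50^(16+2) ≡ 60 (mod 71).
Check: 60² = 3600 ≡ 50 (mod 71). The two roots are 11 and 60.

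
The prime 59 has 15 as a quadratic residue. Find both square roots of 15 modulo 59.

Since 59 ≡ 3 (mod 4), a square root of 15 is 15^((59+1)/4) = 15^15 mod 59.
Repeated squaring: 15^2≡48, 15^4≡3, 15^8≡9 (mod 59).
15^15 = 15^(8+4+2+1) ≡ 29 (mod 59).
Check: 29² = 841 ≡ 15 (mod 59). The two roots are 29 and 30.

29, 30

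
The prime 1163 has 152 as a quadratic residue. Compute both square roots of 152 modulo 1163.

348, 815

Since 1163 ≡ 3 (mod 4), a square root of 152 is 152^((1163+1)/4) = 152^291 mod 1163.
Repeated squaring: 152^2≡1007, 152^4≡1076, 152^8≡591, 152^16≡381, 152^32≡949, 152^64≡439, 152^128≡826, 152^256≡758 (mod 1163).
152^291 = 152^(256+32+2+1) ≡ 815 (mod 1163).
Check: 815² = 664225 ≡ 152 (mod 1163). The two roots are 348 and 815.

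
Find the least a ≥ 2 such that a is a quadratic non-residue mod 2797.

2

(2/2797) = −1, so 2 is the smallest positive non-residue mod 2797.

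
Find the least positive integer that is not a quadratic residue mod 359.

(2/359) = +1, so 2 is a residue.
(3/359) = +1, so 3 is a residue.
(4/359) = +1, so 4 is a residue.
(5/359) = +1, so 5 is a residue.
(6/359) = +1, so 6 is a residue.
(7/359) = −1, so 7 is the smallest positive non-residue mod 359.

7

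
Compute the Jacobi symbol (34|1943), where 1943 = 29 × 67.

Pull out 2: since 1943 ≡ 7 (mod 8), (2/1943) = +1.
Reciprocity: 17 ≡ 1 and 1943 ≡ 3 (mod 4), so (17/1943) = +(1943/17).
Reduce top mod 17: now compute (5/17).
Reciprocity: 5 ≡ 1 and 17 ≡ 1 (mod 4), so (5/17) = +(17/5).
Reduce top mod 5: now compute (2/5).
Pull out 2: since 5 ≡ 5 (mod 8), (2/5) = -1.
Reached (1/5) = 1. Collecting the sign flips along the way, the symbol is -1.

-1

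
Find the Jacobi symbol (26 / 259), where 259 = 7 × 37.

Pull out 2: since 259 ≡ 3 (mod 8), (2/259) = -1.
Reciprocity: 13 ≡ 1 and 259 ≡ 3 (mod 4), so (13/259) = +(259/13).
Reduce top mod 13: now compute (12/13).
Pull out 2^2: since 13 ≡ 5 (mod 8), (2/13) = -1, so (2/13)^2 = +1.
Reciprocity: 3 ≡ 3 and 13 ≡ 1 (mod 4), so (3/13) = +(13/3).
Reduce top mod 3: now compute (1/3).
Reached (1/3) = 1. Collecting the sign flips along the way, the symbol is -1.

-1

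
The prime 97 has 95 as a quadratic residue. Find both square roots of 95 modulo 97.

17, 80

97 ≡ 1 (mod 4), so we find a root by search.
Trying successive values, 17² = 289 ≡ 95 (mod 97). The other root is 97 − 17 = 80.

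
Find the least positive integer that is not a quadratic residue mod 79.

(2/79) = +1, so 2 is a residue.
(3/79) = −1, so 3 is the smallest positive non-residue mod 79.

3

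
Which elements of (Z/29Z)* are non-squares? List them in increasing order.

2,3,8,10,11,12,14,15,17,18,19,21,26,27

Square k = 1,…,14 (k and 29−k give the same square):
1²=1, 2²=4, 3²=9, 4²=16, 5²=25, 6²≡7, 7²≡20, 8²≡6, 9²≡23, 10²≡13, 11²≡5, 12²≡28, 13²≡24, 14²≡22 (mod 29).
The residues are {1, 4, 5, 6, 7, 9, 13, 16, 20, 22, 23, 24, 25, 28}; the non-residues are the remaining 14 nonzero classes.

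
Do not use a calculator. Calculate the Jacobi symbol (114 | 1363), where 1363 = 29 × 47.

Pull out 2: since 1363 ≡ 3 (mod 8), (2/1363) = -1.
Reciprocity: 57 ≡ 1 and 1363 ≡ 3 (mod 4), so (57/1363) = +(1363/57).
Reduce top mod 57: now compute (52/57).
Pull out 2^2: since 57 ≡ 1 (mod 8), (2/57) = +1, so (2/57)^2 = +1.
Reciprocity: 13 ≡ 1 and 57 ≡ 1 (mod 4), so (13/57) = +(57/13).
Reduce top mod 13: now compute (5/13).
Reciprocity: 5 ≡ 1 and 13 ≡ 1 (mod 4), so (5/13) = +(13/5).
Reduce top mod 5: now compute (3/5).
Reciprocity: 3 ≡ 3 and 5 ≡ 1 (mod 4), so (3/5) = +(5/3).
Reduce top mod 3: now compute (2/3).
Pull out 2: since 3 ≡ 3 (mod 8), (2/3) = -1.
Reached (1/3) = 1. Collecting the sign flips along the way, the symbol is +1.

1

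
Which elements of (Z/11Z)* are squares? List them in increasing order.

Square k = 1,…,5 (k and 11−k give the same square):
1²=1, 2²=4, 3²=9, 4²≡5, 5²≡3 (mod 11).
So the quadratic residues mod 11 are {1, 3, 4, 5, 9}.

1, 3, 4, 5, 9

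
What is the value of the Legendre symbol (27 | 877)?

1

Euler's criterion: (27/877) ≡ 27^438 (mod 877).
27^2 ≡ 729 (mod 877)
27^4 ≡ 856 (mod 877)
27^8 ≡ 441 (mod 877)
27^16 ≡ 664 (mod 877)
27^32 ≡ 642 (mod 877)
27^64 ≡ 851 (mod 877)
27^128 ≡ 676 (mod 877)
27^256 ≡ 59 (mod 877)
27^438 = 27^(256+128+32+16+4+2) ≡ 1 (mod 877).
Result is 1, so (27/877) = 1.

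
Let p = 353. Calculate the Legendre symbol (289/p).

1

Euler's criterion: (289/353) ≡ 289^176 (mod 353).
289^2 ≡ 213 (mod 353)
289^4 ≡ 185 (mod 353)
289^8 ≡ 337 (mod 353)
289^16 ≡ 256 (mod 353)
289^32 ≡ 231 (mod 353)
289^64 ≡ 58 (mod 353)
289^128 ≡ 187 (mod 353)
289^176 = 289^(128+32+16) ≡ 1 (mod 353).
Result is 1, so (289/353) = 1.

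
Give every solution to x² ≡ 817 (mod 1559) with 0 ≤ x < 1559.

Since 1559 ≡ 3 (mod 4), a square root of 817 is 817^((1559+1)/4) = 817^390 mod 1559.
Repeated squaring: 817^2≡237, 817^4≡45, 817^8≡466, 817^16≡455, 817^32≡1237, 817^64≡790, 817^128≡500, 817^256≡560 (mod 1559).
817^390 = 817^(256+128+4+2) ≡ 978 (mod 1559).
Check: 978² = 956484 ≡ 817 (mod 1559). The two roots are 581 and 978.

581, 978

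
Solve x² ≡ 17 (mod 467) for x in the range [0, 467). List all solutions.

22, 445

Since 467 ≡ 3 (mod 4), a square root of 17 is 17^((467+1)/4) = 17^117 mod 467.
Repeated squaring: 17^2≡289, 17^4≡395, 17^8≡47, 17^16≡341, 17^32≡465, 17^64≡4 (mod 467).
17^117 = 17^(64+32+16+4+1) ≡ 22 (mod 467).
Check: 22² = 484 ≡ 17 (mod 467). The two roots are 22 and 445.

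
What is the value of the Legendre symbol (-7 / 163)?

First reduce: -7 ≡ 156 (mod 163).
Pull out 2^2: since 163 ≡ 3 (mod 8), (2/163) = -1, so (2/163)^2 = +1.
Reciprocity: 39 ≡ 3 and 163 ≡ 3 (mod 4), so (39/163) = −(163/39).
Reduce top mod 39: now compute (7/39).
Reciprocity: 7 ≡ 3 and 39 ≡ 3 (mod 4), so (7/39) = −(39/7).
Reduce top mod 7: now compute (4/7).
Pull out 2^2: since 7 ≡ 7 (mod 8), (2/7) = +1, so (2/7)^2 = +1.
Reached (1/7) = 1. Collecting the sign flips along the way, the symbol is +1.

1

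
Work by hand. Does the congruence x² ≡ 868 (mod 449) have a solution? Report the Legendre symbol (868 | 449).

-1

First reduce: 868 ≡ 419 (mod 449).
Reciprocity: 419 ≡ 3 and 449 ≡ 1 (mod 4), so (419/449) = +(449/419).
Reduce top mod 419: now compute (30/419).
Pull out 2: since 419 ≡ 3 (mod 8), (2/419) = -1.
Reciprocity: 15 ≡ 3 and 419 ≡ 3 (mod 4), so (15/419) = −(419/15).
Reduce top mod 15: now compute (14/15).
Pull out 2: since 15 ≡ 7 (mod 8), (2/15) = +1.
Reciprocity: 7 ≡ 3 and 15 ≡ 3 (mod 4), so (7/15) = −(15/7).
Reduce top mod 7: now compute (1/7).
Reached (1/7) = 1. Collecting the sign flips along the way, the symbol is -1.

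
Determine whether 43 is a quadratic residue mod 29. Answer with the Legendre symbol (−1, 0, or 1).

Euler's criterion: (43/29) ≡ 14^14 (mod 29).
14^2 ≡ 22 (mod 29)
14^4 ≡ 20 (mod 29)
14^8 ≡ 23 (mod 29)
14^14 = 14^(8+4+2) ≡ 28 (mod 29).
Result is 28 ≡ −1, so (43/29) = −1.

-1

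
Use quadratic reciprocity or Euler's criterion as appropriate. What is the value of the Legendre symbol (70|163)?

Pull out 2: since 163 ≡ 3 (mod 8), (2/163) = -1.
Reciprocity: 35 ≡ 3 and 163 ≡ 3 (mod 4), so (35/163) = −(163/35).
Reduce top mod 35: now compute (23/35).
Reciprocity: 23 ≡ 3 and 35 ≡ 3 (mod 4), so (23/35) = −(35/23).
Reduce top mod 23: now compute (12/23).
Pull out 2^2: since 23 ≡ 7 (mod 8), (2/23) = +1, so (2/23)^2 = +1.
Reciprocity: 3 ≡ 3 and 23 ≡ 3 (mod 4), so (3/23) = −(23/3).
Reduce top mod 3: now compute (2/3).
Pull out 2: since 3 ≡ 3 (mod 8), (2/3) = -1.
Reached (1/3) = 1. Collecting the sign flips along the way, the symbol is -1.

-1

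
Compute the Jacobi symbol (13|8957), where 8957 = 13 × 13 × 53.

0

Reciprocity: 13 ≡ 1 and 8957 ≡ 1 (mod 4), so (13/8957) = +(8957/13).
Reduce top mod 13: now compute (0/13).
Top reduces to 0: gcd > 1, so the symbol is 0.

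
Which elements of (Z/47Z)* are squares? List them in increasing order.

Square k = 1,…,23 (k and 47−k give the same square):
1²=1, 2²=4, 3²=9, 4²=16, 5²=25, 6²=36, 7²≡2, 8²≡17, 9²≡34, 10²≡6, 11²≡27, 12²≡3, 13²≡28, 14²≡8, 15²≡37, 16²≡21, 17²≡7, 18²≡42, 19²≡32, 20²≡24, 21²≡18, 22²≡14, 23²≡12 (mod 47).
So the quadratic residues mod 47 are {1, 2, 3, 4, 6, 7, 8, 9, 12, 14, 16, 17, 18, 21, 24, 25, 27, 28, 32, 34, 36, 37, 42}.

1, 2, 3, 4, 6, 7, 8, 9, 12, 14, 16, 17, 18, 21, 24, 25, 27, 28, 32, 34, 36, 37, 42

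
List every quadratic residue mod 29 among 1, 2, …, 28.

1, 4, 5, 6, 7, 9, 13, 16, 20, 22, 23, 24, 25, 28

Square k = 1,…,14 (k and 29−k give the same square):
1²=1, 2²=4, 3²=9, 4²=16, 5²=25, 6²≡7, 7²≡20, 8²≡6, 9²≡23, 10²≡13, 11²≡5, 12²≡28, 13²≡24, 14²≡22 (mod 29).
So the quadratic residues mod 29 are {1, 4, 5, 6, 7, 9, 13, 16, 20, 22, 23, 24, 25, 28}.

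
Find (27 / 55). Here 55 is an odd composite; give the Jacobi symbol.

Reciprocity: 27 ≡ 3 and 55 ≡ 3 (mod 4), so (27/55) = −(55/27).
Reduce top mod 27: now compute (1/27).
Reached (1/27) = 1. Collecting the sign flips along the way, the symbol is -1.

-1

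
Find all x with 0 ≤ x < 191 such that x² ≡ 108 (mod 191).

Since 191 ≡ 3 (mod 4), a square root of 108 is 108^((191+1)/4) = 108^48 mod 191.
Repeated squaring: 108^2≡13, 108^4≡169, 108^8≡102, 108^16≡90, 108^32≡78 (mod 191).
108^48 = 108^(32+16) ≡ 144 (mod 191).
Check: 144² = 20736 ≡ 108 (mod 191). The two roots are 47 and 144.

47, 144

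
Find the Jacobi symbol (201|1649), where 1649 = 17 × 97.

1

Reciprocity: 201 ≡ 1 and 1649 ≡ 1 (mod 4), so (201/1649) = +(1649/201).
Reduce top mod 201: now compute (41/201).
Reciprocity: 41 ≡ 1 and 201 ≡ 1 (mod 4), so (41/201) = +(201/41).
Reduce top mod 41: now compute (37/41).
Reciprocity: 37 ≡ 1 and 41 ≡ 1 (mod 4), so (37/41) = +(41/37).
Reduce top mod 37: now compute (4/37).
Pull out 2^2: since 37 ≡ 5 (mod 8), (2/37) = -1, so (2/37)^2 = +1.
Reached (1/37) = 1. Collecting the sign flips along the way, the symbol is +1.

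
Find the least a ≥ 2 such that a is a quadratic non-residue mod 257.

3

(2/257) = +1, so 2 is a residue.
(3/257) = −1, so 3 is the smallest positive non-residue mod 257.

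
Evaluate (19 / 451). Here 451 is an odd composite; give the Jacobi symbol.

1

Reciprocity: 19 ≡ 3 and 451 ≡ 3 (mod 4), so (19/451) = −(451/19).
Reduce top mod 19: now compute (14/19).
Pull out 2: since 19 ≡ 3 (mod 8), (2/19) = -1.
Reciprocity: 7 ≡ 3 and 19 ≡ 3 (mod 4), so (7/19) = −(19/7).
Reduce top mod 7: now compute (5/7).
Reciprocity: 5 ≡ 1 and 7 ≡ 3 (mod 4), so (5/7) = +(7/5).
Reduce top mod 5: now compute (2/5).
Pull out 2: since 5 ≡ 5 (mod 8), (2/5) = -1.
Reached (1/5) = 1. Collecting the sign flips along the way, the symbol is +1.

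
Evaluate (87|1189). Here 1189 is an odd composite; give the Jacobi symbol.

Reciprocity: 87 ≡ 3 and 1189 ≡ 1 (mod 4), so (87/1189) = +(1189/87).
Reduce top mod 87: now compute (58/87).
Pull out 2: since 87 ≡ 7 (mod 8), (2/87) = +1.
Reciprocity: 29 ≡ 1 and 87 ≡ 3 (mod 4), so (29/87) = +(87/29).
Reduce top mod 29: now compute (0/29).
Top reduces to 0: gcd > 1, so the symbol is 0.

0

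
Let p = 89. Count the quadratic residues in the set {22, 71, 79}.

(22/89) = +1 → QR.
(71/89) = +1 → QR.
(79/89) = +1 → QR.
Total quadratic residues among the 3: 3.

3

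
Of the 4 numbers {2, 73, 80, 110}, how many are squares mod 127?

(2/127) = +1 → QR.
(73/127) = +1 → QR.
(80/127) = -1 → non-residue.
(110/127) = -1 → non-residue.
Total quadratic residues among the 4: 2.

2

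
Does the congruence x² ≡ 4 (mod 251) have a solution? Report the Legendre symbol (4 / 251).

1

Euler's criterion: (4/251) ≡ 4^125 (mod 251).
4^2 ≡ 16 (mod 251)
4^4 ≡ 5 (mod 251)
4^8 ≡ 25 (mod 251)
4^16 ≡ 123 (mod 251)
4^32 ≡ 69 (mod 251)
4^64 ≡ 243 (mod 251)
4^125 = 4^(64+32+16+8+4+1) ≡ 1 (mod 251).
Result is 1, so (4/251) = 1.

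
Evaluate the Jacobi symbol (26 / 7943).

0

Pull out 2: since 7943 ≡ 7 (mod 8), (2/7943) = +1.
Reciprocity: 13 ≡ 1 and 7943 ≡ 3 (mod 4), so (13/7943) = +(7943/13).
Reduce top mod 13: now compute (0/13).
Top reduces to 0: gcd > 1, so the symbol is 0.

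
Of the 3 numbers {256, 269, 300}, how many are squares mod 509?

(256/509) = +1 → QR.
(269/509) = -1 → non-residue.
(300/509) = -1 → non-residue.
Total quadratic residues among the 3: 1.

1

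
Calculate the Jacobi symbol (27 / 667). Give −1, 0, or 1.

-1

Reciprocity: 27 ≡ 3 and 667 ≡ 3 (mod 4), so (27/667) = −(667/27).
Reduce top mod 27: now compute (19/27).
Reciprocity: 19 ≡ 3 and 27 ≡ 3 (mod 4), so (19/27) = −(27/19).
Reduce top mod 19: now compute (8/19).
Pull out 2^3: since 19 ≡ 3 (mod 8), (2/19) = -1, so (2/19)^3 = -1.
Reached (1/19) = 1. Collecting the sign flips along the way, the symbol is -1.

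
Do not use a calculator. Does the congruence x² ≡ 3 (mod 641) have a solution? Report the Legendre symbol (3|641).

Euler's criterion: (3/641) ≡ 3^320 (mod 641).
3^2 ≡ 9 (mod 641)
3^4 ≡ 81 (mod 641)
3^8 ≡ 151 (mod 641)
3^16 ≡ 366 (mod 641)
3^32 ≡ 628 (mod 641)
3^64 ≡ 169 (mod 641)
3^128 ≡ 357 (mod 641)
3^256 ≡ 531 (mod 641)
3^320 = 3^(256+64) ≡ 640 (mod 641).
Result is 640 ≡ −1, so (3/641) = −1.

-1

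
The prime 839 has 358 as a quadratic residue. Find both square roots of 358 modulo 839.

303, 536

Since 839 ≡ 3 (mod 4), a square root of 358 is 358^((839+1)/4) = 358^210 mod 839.
Repeated squaring: 358^2≡636, 358^4≡98, 358^8≡375, 358^16≡512, 358^32≡376, 358^64≡424, 358^128≡230 (mod 839).
358^210 = 358^(128+64+16+2) ≡ 303 (mod 839).
Check: 303² = 91809 ≡ 358 (mod 839). The two roots are 303 and 536.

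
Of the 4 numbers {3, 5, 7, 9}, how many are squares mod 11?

3

(3/11) = +1 → QR.
(5/11) = +1 → QR.
(7/11) = -1 → non-residue.
(9/11) = +1 → QR.
Total quadratic residues among the 4: 3.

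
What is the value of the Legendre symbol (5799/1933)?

First reduce: 5799 ≡ 0 (mod 1933).
Top reduces to 0: gcd > 1, so the symbol is 0.

0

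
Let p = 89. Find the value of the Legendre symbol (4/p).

Euler's criterion: (4/89) ≡ 4^44 (mod 89).
4^2 ≡ 16 (mod 89)
4^4 ≡ 78 (mod 89)
4^8 ≡ 32 (mod 89)
4^16 ≡ 45 (mod 89)
4^32 ≡ 67 (mod 89)
4^44 = 4^(32+8+4) ≡ 1 (mod 89).
Result is 1, so (4/89) = 1.

1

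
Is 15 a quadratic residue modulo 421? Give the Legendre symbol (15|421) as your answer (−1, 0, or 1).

Reciprocity: 15 ≡ 3 and 421 ≡ 1 (mod 4), so (15/421) = +(421/15).
Reduce top mod 15: now compute (1/15).
Reached (1/15) = 1. Collecting the sign flips along the way, the symbol is +1.

1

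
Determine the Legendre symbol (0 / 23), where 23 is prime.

0

Top reduces to 0: gcd > 1, so the symbol is 0.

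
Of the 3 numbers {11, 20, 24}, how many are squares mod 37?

1

(11/37) = +1 → QR.
(20/37) = -1 → non-residue.
(24/37) = -1 → non-residue.
Total quadratic residues among the 3: 1.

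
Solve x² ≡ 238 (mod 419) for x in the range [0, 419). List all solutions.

186, 233

Since 419 ≡ 3 (mod 4), a square root of 238 is 238^((419+1)/4) = 238^105 mod 419.
Repeated squaring: 238^2≡79, 238^4≡375, 238^8≡260, 238^16≡141, 238^32≡188, 238^64≡148 (mod 419).
238^105 = 238^(64+32+8+1) ≡ 186 (mod 419).
Check: 186² = 34596 ≡ 238 (mod 419). The two roots are 186 and 233.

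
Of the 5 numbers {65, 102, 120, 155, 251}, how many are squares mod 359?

(65/359) = -1 → non-residue.
(102/359) = +1 → QR.
(120/359) = +1 → QR.
(155/359) = -1 → non-residue.
(251/359) = -1 → non-residue.
Total quadratic residues among the 5: 2.

2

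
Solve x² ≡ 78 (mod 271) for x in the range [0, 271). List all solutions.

Since 271 ≡ 3 (mod 4), a square root of 78 is 78^((271+1)/4) = 78^68 mod 271.
Repeated squaring: 78^2≡122, 78^4≡250, 78^8≡170, 78^16≡174, 78^32≡195, 78^64≡85 (mod 271).
78^68 = 78^(64+4) ≡ 112 (mod 271).
Check: 112² = 12544 ≡ 78 (mod 271). The two roots are 112 and 159.

112, 159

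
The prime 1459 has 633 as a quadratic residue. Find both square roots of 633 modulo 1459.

Since 1459 ≡ 3 (mod 4), a square root of 633 is 633^((1459+1)/4) = 633^365 mod 1459.
Repeated squaring: 633^2≡923, 633^4≡1332, 633^8≡80, 633^16≡564, 633^32≡34, 633^64≡1156, 633^128≡1351, 633^256≡1451 (mod 1459).
633^365 = 633^(256+64+32+8+4+1) ≡ 140 (mod 1459).
Check: 140² = 19600 ≡ 633 (mod 1459). The two roots are 140 and 1319.

140, 1319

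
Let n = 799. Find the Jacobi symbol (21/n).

Reciprocity: 21 ≡ 1 and 799 ≡ 3 (mod 4), so (21/799) = +(799/21).
Reduce top mod 21: now compute (1/21).
Reached (1/21) = 1. Collecting the sign flips along the way, the symbol is +1.

1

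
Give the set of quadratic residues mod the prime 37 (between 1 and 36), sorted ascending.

1, 3, 4, 7, 9, 10, 11, 12, 16, 21, 25, 26, 27, 28, 30, 33, 34, 36

Square k = 1,…,18 (k and 37−k give the same square):
1²=1, 2²=4, 3²=9, 4²=16, 5²=25, 6²=36, 7²≡12, 8²≡27, 9²≡7, 10²≡26, 11²≡10, 12²≡33, 13²≡21, 14²≡11, 15²≡3, 16²≡34, 17²≡30, 18²≡28 (mod 37).
So the quadratic residues mod 37 are {1, 3, 4, 7, 9, 10, 11, 12, 16, 21, 25, 26, 27, 28, 30, 33, 34, 36}.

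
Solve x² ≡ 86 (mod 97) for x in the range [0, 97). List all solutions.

97 ≡ 1 (mod 4), so we find a root by search.
Trying successive values, 38² = 1444 ≡ 86 (mod 97). The other root is 97 − 38 = 59.

38, 59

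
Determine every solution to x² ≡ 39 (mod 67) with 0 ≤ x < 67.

Since 67 ≡ 3 (mod 4), a square root of 39 is 39^((67+1)/4) = 39^17 mod 67.
Repeated squaring: 39^2≡47, 39^4≡65, 39^8≡4, 39^16≡16 (mod 67).
39^17 = 39^(16+1) ≡ 21 (mod 67).
Check: 21² = 441 ≡ 39 (mod 67). The two roots are 21 and 46.

21, 46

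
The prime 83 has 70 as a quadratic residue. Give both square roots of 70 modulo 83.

Since 83 ≡ 3 (mod 4), a square root of 70 is 70^((83+1)/4) = 70^21 mod 83.
Repeated squaring: 70^2≡3, 70^4≡9, 70^8≡81, 70^16≡4 (mod 83).
70^21 = 70^(16+4+1) ≡ 30 (mod 83).
Check: 30² = 900 ≡ 70 (mod 83). The two roots are 30 and 53.

30, 53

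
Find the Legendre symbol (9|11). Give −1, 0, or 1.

1

Reciprocity: 9 ≡ 1 and 11 ≡ 3 (mod 4), so (9/11) = +(11/9).
Reduce top mod 9: now compute (2/9).
Pull out 2: since 9 ≡ 1 (mod 8), (2/9) = +1.
Reached (1/9) = 1. Collecting the sign flips along the way, the symbol is +1.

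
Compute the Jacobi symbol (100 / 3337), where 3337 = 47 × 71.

Pull out 2^2: since 3337 ≡ 1 (mod 8), (2/3337) = +1, so (2/3337)^2 = +1.
Reciprocity: 25 ≡ 1 and 3337 ≡ 1 (mod 4), so (25/3337) = +(3337/25).
Reduce top mod 25: now compute (12/25).
Pull out 2^2: since 25 ≡ 1 (mod 8), (2/25) = +1, so (2/25)^2 = +1.
Reciprocity: 3 ≡ 3 and 25 ≡ 1 (mod 4), so (3/25) = +(25/3).
Reduce top mod 3: now compute (1/3).
Reached (1/3) = 1. Collecting the sign flips along the way, the symbol is +1.

1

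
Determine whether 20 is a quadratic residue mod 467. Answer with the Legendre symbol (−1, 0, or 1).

-1

Pull out 2^2: since 467 ≡ 3 (mod 8), (2/467) = -1, so (2/467)^2 = +1.
Reciprocity: 5 ≡ 1 and 467 ≡ 3 (mod 4), so (5/467) = +(467/5).
Reduce top mod 5: now compute (2/5).
Pull out 2: since 5 ≡ 5 (mod 8), (2/5) = -1.
Reached (1/5) = 1. Collecting the sign flips along the way, the symbol is -1.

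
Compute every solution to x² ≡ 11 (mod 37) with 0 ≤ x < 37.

14, 23

37 ≡ 1 (mod 4), so we find a root by search.
Trying successive values, 14² = 196 ≡ 11 (mod 37). The other root is 37 − 14 = 23.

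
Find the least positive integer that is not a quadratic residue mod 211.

2

(2/211) = −1, so 2 is the smallest positive non-residue mod 211.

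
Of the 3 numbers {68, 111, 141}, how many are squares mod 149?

(68/149) = +1 → QR.
(111/149) = -1 → non-residue.
(141/149) = -1 → non-residue.
Total quadratic residues among the 3: 1.

1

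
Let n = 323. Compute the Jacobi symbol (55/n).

Reciprocity: 55 ≡ 3 and 323 ≡ 3 (mod 4), so (55/323) = −(323/55).
Reduce top mod 55: now compute (48/55).
Pull out 2^4: since 55 ≡ 7 (mod 8), (2/55) = +1, so (2/55)^4 = +1.
Reciprocity: 3 ≡ 3 and 55 ≡ 3 (mod 4), so (3/55) = −(55/3).
Reduce top mod 3: now compute (1/3).
Reached (1/3) = 1. Collecting the sign flips along the way, the symbol is +1.

1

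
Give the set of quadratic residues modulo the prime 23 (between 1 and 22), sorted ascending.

Square k = 1,…,11 (k and 23−k give the same square):
1²=1, 2²=4, 3²=9, 4²=16, 5²≡2, 6²≡13, 7²≡3, 8²≡18, 9²≡12, 10²≡8, 11²≡6 (mod 23).
So the quadratic residues mod 23 are {1, 2, 3, 4, 6, 8, 9, 12, 13, 16, 18}.

1 2 3 4 6 8 9 12 13 16 18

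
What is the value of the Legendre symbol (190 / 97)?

1

Euler's criterion: (190/97) ≡ 93^48 (mod 97).
93^2 ≡ 16 (mod 97)
93^4 ≡ 62 (mod 97)
93^8 ≡ 61 (mod 97)
93^16 ≡ 35 (mod 97)
93^32 ≡ 61 (mod 97)
93^48 = 93^(32+16) ≡ 1 (mod 97).
Result is 1, so (190/97) = 1.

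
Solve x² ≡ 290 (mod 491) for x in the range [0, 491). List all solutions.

205, 286

Since 491 ≡ 3 (mod 4), a square root of 290 is 290^((491+1)/4) = 290^123 mod 491.
Repeated squaring: 290^2≡139, 290^4≡172, 290^8≡124, 290^16≡155, 290^32≡457, 290^64≡174 (mod 491).
290^123 = 290^(64+32+16+8+2+1) ≡ 205 (mod 491).
Check: 205² = 42025 ≡ 290 (mod 491). The two roots are 205 and 286.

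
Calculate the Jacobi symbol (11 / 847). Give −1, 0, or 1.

Reciprocity: 11 ≡ 3 and 847 ≡ 3 (mod 4), so (11/847) = −(847/11).
Reduce top mod 11: now compute (0/11).
Top reduces to 0: gcd > 1, so the symbol is 0.

0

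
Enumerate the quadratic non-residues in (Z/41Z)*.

Square k = 1,…,20 (k and 41−k give the same square):
1²=1, 2²=4, 3²=9, 4²=16, 5²=25, 6²=36, 7²≡8, 8²≡23, 9²≡40, 10²≡18, 11²≡39, 12²≡21, 13²≡5, 14²≡32, 15²≡20, 16²≡10, 17²≡2, 18²≡37, 19²≡33, 20²≡31 (mod 41).
The residues are {1, 2, 4, 5, 8, 9, 10, 16, 18, 20, 21, 23, 25, 31, 32, 33, 36, 37, 39, 40}; the non-residues are the remaining 20 nonzero classes.

3 6 7 11 12 13 14 15 17 19 22 24 26 27 28 29 30 34 35 38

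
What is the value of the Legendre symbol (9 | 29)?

Reciprocity: 9 ≡ 1 and 29 ≡ 1 (mod 4), so (9/29) = +(29/9).
Reduce top mod 9: now compute (2/9).
Pull out 2: since 9 ≡ 1 (mod 8), (2/9) = +1.
Reached (1/9) = 1. Collecting the sign flips along the way, the symbol is +1.

1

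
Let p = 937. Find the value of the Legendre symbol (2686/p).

Euler's criterion: (2686/937) ≡ 812^468 (mod 937).
812^2 ≡ 633 (mod 937)
812^4 ≡ 590 (mod 937)
812^8 ≡ 473 (mod 937)
812^16 ≡ 723 (mod 937)
812^32 ≡ 820 (mod 937)
812^64 ≡ 571 (mod 937)
812^128 ≡ 902 (mod 937)
812^256 ≡ 288 (mod 937)
812^468 = 812^(256+128+64+16+4) ≡ 936 (mod 937).
Result is 936 ≡ −1, so (2686/937) = −1.

-1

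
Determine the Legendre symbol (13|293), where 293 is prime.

-1

Euler's criterion: (13/293) ≡ 13^146 (mod 293).
13^2 ≡ 169 (mod 293)
13^4 ≡ 140 (mod 293)
13^8 ≡ 262 (mod 293)
13^16 ≡ 82 (mod 293)
13^32 ≡ 278 (mod 293)
13^64 ≡ 225 (mod 293)
13^128 ≡ 229 (mod 293)
13^146 = 13^(128+16+2) ≡ 292 (mod 293).
Result is 292 ≡ −1, so (13/293) = −1.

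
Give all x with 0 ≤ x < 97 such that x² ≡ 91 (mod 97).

97 ≡ 1 (mod 4), so we find a root by search.
Trying successive values, 24² = 576 ≡ 91 (mod 97). The other root is 97 − 24 = 73.

24, 73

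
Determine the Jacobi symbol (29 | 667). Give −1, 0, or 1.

Reciprocity: 29 ≡ 1 and 667 ≡ 3 (mod 4), so (29/667) = +(667/29).
Reduce top mod 29: now compute (0/29).
Top reduces to 0: gcd > 1, so the symbol is 0.

0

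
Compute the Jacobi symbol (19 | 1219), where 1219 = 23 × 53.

Reciprocity: 19 ≡ 3 and 1219 ≡ 3 (mod 4), so (19/1219) = −(1219/19).
Reduce top mod 19: now compute (3/19).
Reciprocity: 3 ≡ 3 and 19 ≡ 3 (mod 4), so (3/19) = −(19/3).
Reduce top mod 3: now compute (1/3).
Reached (1/3) = 1. Collecting the sign flips along the way, the symbol is +1.

1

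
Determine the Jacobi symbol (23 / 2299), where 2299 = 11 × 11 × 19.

1

Reciprocity: 23 ≡ 3 and 2299 ≡ 3 (mod 4), so (23/2299) = −(2299/23).
Reduce top mod 23: now compute (22/23).
Pull out 2: since 23 ≡ 7 (mod 8), (2/23) = +1.
Reciprocity: 11 ≡ 3 and 23 ≡ 3 (mod 4), so (11/23) = −(23/11).
Reduce top mod 11: now compute (1/11).
Reached (1/11) = 1. Collecting the sign flips along the way, the symbol is +1.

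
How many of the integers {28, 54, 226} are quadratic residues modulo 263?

(28/263) = -1 → non-residue.
(54/263) = +1 → QR.
(226/263) = -1 → non-residue.
Total quadratic residues among the 3: 1.

1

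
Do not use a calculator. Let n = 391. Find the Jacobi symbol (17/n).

0

Reciprocity: 17 ≡ 1 and 391 ≡ 3 (mod 4), so (17/391) = +(391/17).
Reduce top mod 17: now compute (0/17).
Top reduces to 0: gcd > 1, so the symbol is 0.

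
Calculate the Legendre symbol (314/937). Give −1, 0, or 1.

-1

Euler's criterion: (314/937) ≡ 314^468 (mod 937).
314^2 ≡ 211 (mod 937)
314^4 ≡ 482 (mod 937)
314^8 ≡ 885 (mod 937)
314^16 ≡ 830 (mod 937)
314^32 ≡ 205 (mod 937)
314^64 ≡ 797 (mod 937)
314^128 ≡ 860 (mod 937)
314^256 ≡ 307 (mod 937)
314^468 = 314^(256+128+64+16+4) ≡ 936 (mod 937).
Result is 936 ≡ −1, so (314/937) = −1.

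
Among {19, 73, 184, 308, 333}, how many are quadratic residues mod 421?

(19/421) = -1 → non-residue.
(73/421) = -1 → non-residue.
(184/421) = +1 → QR.
(308/421) = +1 → QR.
(333/421) = -1 → non-residue.
Total quadratic residues among the 5: 2.

2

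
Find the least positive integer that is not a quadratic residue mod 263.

5

(2/263) = +1, so 2 is a residue.
(3/263) = +1, so 3 is a residue.
(4/263) = +1, so 4 is a residue.
(5/263) = −1, so 5 is the smallest positive non-residue mod 263.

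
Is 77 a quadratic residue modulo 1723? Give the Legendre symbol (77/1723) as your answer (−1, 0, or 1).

Reciprocity: 77 ≡ 1 and 1723 ≡ 3 (mod 4), so (77/1723) = +(1723/77).
Reduce top mod 77: now compute (29/77).
Reciprocity: 29 ≡ 1 and 77 ≡ 1 (mod 4), so (29/77) = +(77/29).
Reduce top mod 29: now compute (19/29).
Reciprocity: 19 ≡ 3 and 29 ≡ 1 (mod 4), so (19/29) = +(29/19).
Reduce top mod 19: now compute (10/19).
Pull out 2: since 19 ≡ 3 (mod 8), (2/19) = -1.
Reciprocity: 5 ≡ 1 and 19 ≡ 3 (mod 4), so (5/19) = +(19/5).
Reduce top mod 5: now compute (4/5).
Pull out 2^2: since 5 ≡ 5 (mod 8), (2/5) = -1, so (2/5)^2 = +1.
Reached (1/5) = 1. Collecting the sign flips along the way, the symbol is -1.

-1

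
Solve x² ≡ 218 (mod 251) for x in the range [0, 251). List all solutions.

Since 251 ≡ 3 (mod 4), a square root of 218 is 218^((251+1)/4) = 218^63 mod 251.
Repeated squaring: 218^2≡85, 218^4≡197, 218^8≡155, 218^16≡180, 218^32≡21 (mod 251).
218^63 = 218^(32+16+8+4+2+1) ≡ 192 (mod 251).
Check: 192² = 36864 ≡ 218 (mod 251). The two roots are 59 and 192.

59, 192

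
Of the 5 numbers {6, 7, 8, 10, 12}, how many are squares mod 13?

2

(6/13) = -1 → non-residue.
(7/13) = -1 → non-residue.
(8/13) = -1 → non-residue.
(10/13) = +1 → QR.
(12/13) = +1 → QR.
Total quadratic residues among the 5: 2.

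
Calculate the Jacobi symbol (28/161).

0

Pull out 2^2: since 161 ≡ 1 (mod 8), (2/161) = +1, so (2/161)^2 = +1.
Reciprocity: 7 ≡ 3 and 161 ≡ 1 (mod 4), so (7/161) = +(161/7).
Reduce top mod 7: now compute (0/7).
Top reduces to 0: gcd > 1, so the symbol is 0.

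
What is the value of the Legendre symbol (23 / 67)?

Euler's criterion: (23/67) ≡ 23^33 (mod 67).
23^2 ≡ 60 (mod 67)
23^4 ≡ 49 (mod 67)
23^8 ≡ 56 (mod 67)
23^16 ≡ 54 (mod 67)
23^32 ≡ 35 (mod 67)
23^33 = 23^(32+1) ≡ 1 (mod 67).
Result is 1, so (23/67) = 1.

1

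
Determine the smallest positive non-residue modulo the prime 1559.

(2/1559) = +1, so 2 is a residue.
(3/1559) = +1, so 3 is a residue.
(4/1559) = +1, so 4 is a residue.
(5/1559) = +1, so 5 is a residue.
(6/1559) = +1, so 6 is a residue.
(7/1559) = +1, so 7 is a residue.
(8/1559) = +1, so 8 is a residue.
(9/1559) = +1, so 9 is a residue.
(10/1559) = +1, so 10 is a residue.
(11/1559) = +1, so 11 is a residue.
(12/1559) = +1, so 12 is a residue.
(13/1559) = +1, so 13 is a residue.
(14/1559) = +1, so 14 is a residue.
(15/1559) = +1, so 15 is a residue.
(16/1559) = +1, so 16 is a residue.
(17/1559) = −1, so 17 is the smallest positive non-residue mod 1559.

17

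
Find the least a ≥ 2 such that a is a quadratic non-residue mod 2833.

(2/2833) = +1, so 2 is a residue.
(3/2833) = +1, so 3 is a residue.
(4/2833) = +1, so 4 is a residue.
(5/2833) = −1, so 5 is the smallest positive non-residue mod 2833.

5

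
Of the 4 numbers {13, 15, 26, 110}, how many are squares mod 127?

3

(13/127) = +1 → QR.
(15/127) = +1 → QR.
(26/127) = +1 → QR.
(110/127) = -1 → non-residue.
Total quadratic residues among the 4: 3.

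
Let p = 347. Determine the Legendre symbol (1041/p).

First reduce: 1041 ≡ 0 (mod 347).
Top reduces to 0: gcd > 1, so the symbol is 0.

0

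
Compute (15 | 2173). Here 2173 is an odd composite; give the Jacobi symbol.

-1

Reciprocity: 15 ≡ 3 and 2173 ≡ 1 (mod 4), so (15/2173) = +(2173/15).
Reduce top mod 15: now compute (13/15).
Reciprocity: 13 ≡ 1 and 15 ≡ 3 (mod 4), so (13/15) = +(15/13).
Reduce top mod 13: now compute (2/13).
Pull out 2: since 13 ≡ 5 (mod 8), (2/13) = -1.
Reached (1/13) = 1. Collecting the sign flips along the way, the symbol is -1.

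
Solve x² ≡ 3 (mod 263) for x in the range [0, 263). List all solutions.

Since 263 ≡ 3 (mod 4), a square root of 3 is 3^((263+1)/4) = 3^66 mod 263.
Repeated squaring: 3^2≡9, 3^4≡81, 3^8≡249, 3^16≡196, 3^32≡18, 3^64≡61 (mod 263).
3^66 = 3^(64+2) ≡ 23 (mod 263).
Check: 23² = 529 ≡ 3 (mod 263). The two roots are 23 and 240.

23, 240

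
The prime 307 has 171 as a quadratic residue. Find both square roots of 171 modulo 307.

Since 307 ≡ 3 (mod 4), a square root of 171 is 171^((307+1)/4) = 171^77 mod 307.
Repeated squaring: 171^2≡76, 171^4≡250, 171^8≡179, 171^16≡113, 171^32≡182, 171^64≡275 (mod 307).
171^77 = 171^(64+8+4+1) ≡ 103 (mod 307).
Check: 103² = 10609 ≡ 171 (mod 307). The two roots are 103 and 204.

103, 204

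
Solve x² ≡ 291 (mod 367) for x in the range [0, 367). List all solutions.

Since 367 ≡ 3 (mod 4), a square root of 291 is 291^((367+1)/4) = 291^92 mod 367.
Repeated squaring: 291^2≡271, 291^4≡41, 291^8≡213, 291^16≡228, 291^32≡237, 291^64≡18 (mod 367).
291^92 = 291^(64+16+8+4) ≡ 113 (mod 367).
Check: 113² = 12769 ≡ 291 (mod 367). The two roots are 113 and 254.

113, 254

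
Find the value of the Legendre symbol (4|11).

1

Pull out 2^2: since 11 ≡ 3 (mod 8), (2/11) = -1, so (2/11)^2 = +1.
Reached (1/11) = 1. Collecting the sign flips along the way, the symbol is +1.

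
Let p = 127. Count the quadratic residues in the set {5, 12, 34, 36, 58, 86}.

2

(5/127) = -1 → non-residue.
(12/127) = -1 → non-residue.
(34/127) = +1 → QR.
(36/127) = +1 → QR.
(58/127) = -1 → non-residue.
(86/127) = -1 → non-residue.
Total quadratic residues among the 6: 2.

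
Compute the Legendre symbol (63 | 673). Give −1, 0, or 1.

1

Euler's criterion: (63/673) ≡ 63^336 (mod 673).
63^2 ≡ 604 (mod 673)
63^4 ≡ 50 (mod 673)
63^8 ≡ 481 (mod 673)
63^16 ≡ 522 (mod 673)
63^32 ≡ 592 (mod 673)
63^64 ≡ 504 (mod 673)
63^128 ≡ 295 (mod 673)
63^256 ≡ 208 (mod 673)
63^336 = 63^(256+64+16) ≡ 1 (mod 673).
Result is 1, so (63/673) = 1.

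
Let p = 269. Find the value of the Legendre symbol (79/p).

Euler's criterion: (79/269) ≡ 79^134 (mod 269).
79^2 ≡ 54 (mod 269)
79^4 ≡ 226 (mod 269)
79^8 ≡ 235 (mod 269)
79^16 ≡ 80 (mod 269)
79^32 ≡ 213 (mod 269)
79^64 ≡ 177 (mod 269)
79^128 ≡ 125 (mod 269)
79^134 = 79^(128+4+2) ≡ 1 (mod 269).
Result is 1, so (79/269) = 1.

1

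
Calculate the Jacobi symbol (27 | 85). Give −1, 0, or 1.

1

Reciprocity: 27 ≡ 3 and 85 ≡ 1 (mod 4), so (27/85) = +(85/27).
Reduce top mod 27: now compute (4/27).
Pull out 2^2: since 27 ≡ 3 (mod 8), (2/27) = -1, so (2/27)^2 = +1.
Reached (1/27) = 1. Collecting the sign flips along the way, the symbol is +1.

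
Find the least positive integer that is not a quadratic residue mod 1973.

(2/1973) = −1, so 2 is the smallest positive non-residue mod 1973.

2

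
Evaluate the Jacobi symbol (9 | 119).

Reciprocity: 9 ≡ 1 and 119 ≡ 3 (mod 4), so (9/119) = +(119/9).
Reduce top mod 9: now compute (2/9).
Pull out 2: since 9 ≡ 1 (mod 8), (2/9) = +1.
Reached (1/9) = 1. Collecting the sign flips along the way, the symbol is +1.

1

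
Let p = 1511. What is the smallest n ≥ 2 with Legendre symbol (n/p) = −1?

(2/1511) = +1, so 2 is a residue.
(3/1511) = +1, so 3 is a residue.
(4/1511) = +1, so 4 is a residue.
(5/1511) = +1, so 5 is a residue.
(6/1511) = +1, so 6 is a residue.
(7/1511) = +1, so 7 is a residue.
(8/1511) = +1, so 8 is a residue.
(9/1511) = +1, so 9 is a residue.
(10/1511) = +1, so 10 is a residue.
(11/1511) = −1, so 11 is the smallest positive non-residue mod 1511.

11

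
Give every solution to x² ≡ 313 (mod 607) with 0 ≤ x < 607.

Since 607 ≡ 3 (mod 4), a square root of 313 is 313^((607+1)/4) = 313^152 mod 607.
Repeated squaring: 313^2≡242, 313^4≡292, 313^8≡284, 313^16≡532, 313^32≡162, 313^64≡143, 313^128≡418 (mod 607).
313^152 = 313^(128+16+8) ≡ 76 (mod 607).
Check: 76² = 5776 ≡ 313 (mod 607). The two roots are 76 and 531.

76, 531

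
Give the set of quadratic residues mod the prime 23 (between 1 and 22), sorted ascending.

Square k = 1,…,11 (k and 23−k give the same square):
1²=1, 2²=4, 3²=9, 4²=16, 5²≡2, 6²≡13, 7²≡3, 8²≡18, 9²≡12, 10²≡8, 11²≡6 (mod 23).
So the quadratic residues mod 23 are {1, 2, 3, 4, 6, 8, 9, 12, 13, 16, 18}.

1,2,3,4,6,8,9,12,13,16,18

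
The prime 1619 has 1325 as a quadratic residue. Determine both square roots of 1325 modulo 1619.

284, 1335

Since 1619 ≡ 3 (mod 4), a square root of 1325 is 1325^((1619+1)/4) = 1325^405 mod 1619.
Repeated squaring: 1325^2≡629, 1325^4≡605, 1325^8≡131, 1325^16≡971, 1325^32≡583, 1325^64≡1518, 1325^128≡487, 1325^256≡795 (mod 1619).
1325^405 = 1325^(256+128+16+4+1) ≡ 1335 (mod 1619).
Check: 1335² = 1782225 ≡ 1325 (mod 1619). The two roots are 284 and 1335.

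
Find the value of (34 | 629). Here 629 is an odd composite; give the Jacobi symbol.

0

Pull out 2: since 629 ≡ 5 (mod 8), (2/629) = -1.
Reciprocity: 17 ≡ 1 and 629 ≡ 1 (mod 4), so (17/629) = +(629/17).
Reduce top mod 17: now compute (0/17).
Top reduces to 0: gcd > 1, so the symbol is 0.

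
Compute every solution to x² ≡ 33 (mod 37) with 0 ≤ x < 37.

12, 25

37 ≡ 1 (mod 4), so we find a root by search.
Trying successive values, 12² = 144 ≡ 33 (mod 37). The other root is 37 − 12 = 25.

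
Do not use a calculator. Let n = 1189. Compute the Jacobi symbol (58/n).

0

Pull out 2: since 1189 ≡ 5 (mod 8), (2/1189) = -1.
Reciprocity: 29 ≡ 1 and 1189 ≡ 1 (mod 4), so (29/1189) = +(1189/29).
Reduce top mod 29: now compute (0/29).
Top reduces to 0: gcd > 1, so the symbol is 0.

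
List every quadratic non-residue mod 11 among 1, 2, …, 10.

2 6 7 8 10

Square k = 1,…,5 (k and 11−k give the same square):
1²=1, 2²=4, 3²=9, 4²≡5, 5²≡3 (mod 11).
The residues are {1, 3, 4, 5, 9}; the non-residues are the remaining 5 nonzero classes.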